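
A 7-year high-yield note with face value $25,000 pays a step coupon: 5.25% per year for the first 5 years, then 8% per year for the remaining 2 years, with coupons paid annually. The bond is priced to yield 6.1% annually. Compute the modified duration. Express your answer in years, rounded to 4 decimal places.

Periodic yield y = 0.061. First find Macaulay duration:
  t   CF        PV=CF/(1+0.061)^t    t·PV
  1     1,312.50     1,237.0405     1,237.0405
  2     1,312.50     1,165.9194     2,331.8389
  3     1,312.50     1,098.8873     3,296.6619
  4     1,312.50     1,035.7091     4,142.8363
  5     1,312.50       976.1631     4,880.8156
  6     2,000.00     1,401.9667     8,411.8001
  7    27,000.00    17,838.4073   124,868.8514
  Σ                 24,754.0935   149,169.8446
P = 24,754.0935; Macaulay duration = 149,169.8446 / 24,754.0935 = 6.02607 years.
Modified duration = D_Mac / (1 + y) = 6.02607 / 1.061 = 5.67961 years.

5.6796 years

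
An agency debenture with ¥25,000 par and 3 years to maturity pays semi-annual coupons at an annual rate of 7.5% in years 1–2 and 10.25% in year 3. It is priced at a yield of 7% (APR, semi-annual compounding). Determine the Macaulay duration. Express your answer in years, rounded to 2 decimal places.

Periodic yield y = 0.035. Discount each cash flow and weight by its period:
  t   CF        PV=CF/(1+0.035)^t    t·PV
  1       937.50       905.7971       905.7971
  2       937.50       875.1663     1,750.3326
  3       937.50       845.5713     2,536.7139
  4       937.50       816.9771     3,267.9084
  5     1,281.25     1,078.7781     5,393.8906
  6    26,281.25    21,379.8138   128,278.8828
  Σ                 25,902.1037   142,133.5253
Price P = Σ PV = 25,902.1037.
Macaulay duration = Σ(t·PV) / P = 142,133.5253 / 25,902.1037 = 5.48734 half-year periods.
In years: 5.48734 / 2 = 2.74367 years.

2.74 years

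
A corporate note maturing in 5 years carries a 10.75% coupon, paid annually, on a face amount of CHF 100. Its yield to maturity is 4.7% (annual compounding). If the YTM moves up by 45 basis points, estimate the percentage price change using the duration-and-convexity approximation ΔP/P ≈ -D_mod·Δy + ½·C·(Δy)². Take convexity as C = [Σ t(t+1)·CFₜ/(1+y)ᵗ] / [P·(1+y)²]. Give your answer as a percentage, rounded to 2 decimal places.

With y = 0.047:
  t   CF        PV=CF/(1+0.047)^t    t·PV        t(t+1)·PV
  1        10.75        10.2674        10.2674          20.5349
  2        10.75         9.8065        19.6130          58.8391
  3        10.75         9.3663        28.0989         112.3957
  4        10.75         8.9459        35.7834         178.9171
  5       110.75        88.0259       440.1294       2,640.7761
  Σ                    126.4120       533.8922       3,011.4629
P = 126.4120; D_Mac = 4.22343 yrs; D_mod = 4.03384 yrs; C = 21.73181.
Duration effect: -4.03384 × (+0.0045) = -0.018152
Convexity effect: 0.5 × 21.73181 × (0.0045)² = +0.0002200
ΔP/P ≈ -0.018152 + 0.0002200 = -0.017932 = -1.7932%.

-1.79%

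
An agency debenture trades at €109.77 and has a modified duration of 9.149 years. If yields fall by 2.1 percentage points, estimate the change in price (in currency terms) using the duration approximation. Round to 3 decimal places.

+€21.090

Duration approximation: ΔP/P ≈ -D_mod · Δy = -9.149 × (-0.021) = +0.192129.
ΔP ≈ 109.77 × (+0.192129) = +21.09000033.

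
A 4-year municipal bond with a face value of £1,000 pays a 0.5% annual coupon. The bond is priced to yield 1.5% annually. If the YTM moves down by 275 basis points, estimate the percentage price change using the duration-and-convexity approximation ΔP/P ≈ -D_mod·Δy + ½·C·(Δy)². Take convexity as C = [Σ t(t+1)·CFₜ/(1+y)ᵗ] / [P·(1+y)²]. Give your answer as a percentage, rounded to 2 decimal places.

+11.48%

With y = 0.015:
  t   CF        PV=CF/(1+0.015)^t    t·PV        t(t+1)·PV
  1         5.00         4.9261         4.9261           9.8522
  2         5.00         4.8533         9.7066          29.1199
  3         5.00         4.7816        14.3448          57.3790
  4     1,005.00       946.8952     3,787.5806      18,937.9030
  Σ                    961.4562     3,816.5581      19,034.2541
P = 961.4562; D_Mac = 3.96956 yrs; D_mod = 3.91090 yrs; C = 19.21650.
Duration effect: -3.91090 × (-0.0275) = +0.107550
Convexity effect: 0.5 × 19.21650 × (-0.0275)² = +0.0072662
ΔP/P ≈ +0.107550 + 0.0072662 = +0.114816 = +11.4816%.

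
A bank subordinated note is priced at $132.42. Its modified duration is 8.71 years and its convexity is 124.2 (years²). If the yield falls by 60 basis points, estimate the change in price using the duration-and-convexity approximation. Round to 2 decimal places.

Duration effect: -D_mod·Δy = -8.71 × (-0.006) = +0.052260
Convexity effect: ½·C·(Δy)² = 0.5 × 124.2 × (-0.006)² = +0.0022356
ΔP/P ≈ +0.052260 + 0.0022356 = +0.0544956
ΔP ≈ 132.42 × (+0.0544956) = +7.216307352.

+$7.22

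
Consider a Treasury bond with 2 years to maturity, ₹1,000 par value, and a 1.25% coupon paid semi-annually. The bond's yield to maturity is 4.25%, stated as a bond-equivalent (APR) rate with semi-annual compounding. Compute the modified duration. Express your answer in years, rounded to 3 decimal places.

Periodic yield y = 0.02125. First find Macaulay duration:
  t   CF        PV=CF/(1+0.02125)^t    t·PV
  1         6.25         6.1200         6.1200
  2         6.25         5.9926        11.9852
  3         6.25         5.8679        17.6037
  4     1,006.25       925.0764     3,700.3057
  Σ                    943.0569     3,736.0146
P = 943.0569; Macaulay duration = 3,736.0146 / 943.0569 = 3.96160 half-year periods = 1.98080 years.
Modified duration = D_Mac / (1 + y) = 1.98080 / 1.02125 = 1.93958 years.

1.940 years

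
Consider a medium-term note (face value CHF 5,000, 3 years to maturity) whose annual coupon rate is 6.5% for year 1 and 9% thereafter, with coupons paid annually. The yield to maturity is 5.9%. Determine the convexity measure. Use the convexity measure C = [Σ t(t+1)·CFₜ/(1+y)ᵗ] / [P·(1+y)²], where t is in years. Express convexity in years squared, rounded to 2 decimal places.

With y = 0.059:
  t   CF        PV=CF/(1+0.059)^t    t·PV        t(t+1)·PV
  1       325.00       306.8933       306.8933         613.7866
  2       450.00       401.2551       802.5103       2,407.5308
  3     5,450.00     4,588.9003    13,766.7009      55,066.8036
  Σ                  5,297.0487    14,876.1044      58,088.1209
P = 5,297.0487.
Convexity = Σ t(t+1)·PV / [P·(1+y)²] = 58,088.1209 / (5,297.0487 × 1.121481) = 9.77826.

9.78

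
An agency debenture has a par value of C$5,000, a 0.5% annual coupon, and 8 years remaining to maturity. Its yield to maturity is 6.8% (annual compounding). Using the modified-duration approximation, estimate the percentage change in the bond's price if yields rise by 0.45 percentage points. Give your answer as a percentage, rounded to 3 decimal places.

-3.292%

Periodic yield y = 0.068. Modified duration first:
  t   CF        PV=CF/(1+0.068)^t    t·PV
  1        25.00        23.4082        23.4082
  2        25.00        21.9178        43.8357
  3        25.00        20.5223        61.5669
  4        25.00        19.2156        76.8626
  5        25.00        17.9922        89.9609
  6        25.00        16.8466       101.0797
  7        25.00        15.7740       110.4178
  8     5,025.00     2,968.6982    23,749.5853
  Σ                  3,104.3750    24,256.7172
P = 3,104.3750; D_Mac = 7.81372 yrs; D_mod = 7.81372/(1+0.068) = 7.31622 yrs.
ΔP/P ≈ -D_mod · Δy = -7.31622 × (+0.0045) = -0.032923 = -3.2923%.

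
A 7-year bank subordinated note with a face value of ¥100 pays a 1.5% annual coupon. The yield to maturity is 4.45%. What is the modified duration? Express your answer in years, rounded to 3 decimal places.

6.376 years

Periodic yield y = 0.0445. First find Macaulay duration:
  t   CF        PV=CF/(1+0.0445)^t    t·PV
  1         1.50         1.4361         1.4361
  2         1.50         1.3749         2.7498
  3         1.50         1.3163         3.9490
  4         1.50         1.2603         5.0410
  5         1.50         1.2066         6.0328
  6         1.50         1.1552         6.9309
  7       101.50        74.8354       523.8476
  Σ                     82.5847       549.9873
P = 82.5847; Macaulay duration = 549.9873 / 82.5847 = 6.65968 years.
Modified duration = D_Mac / (1 + y) = 6.65968 / 1.0445 = 6.37595 years.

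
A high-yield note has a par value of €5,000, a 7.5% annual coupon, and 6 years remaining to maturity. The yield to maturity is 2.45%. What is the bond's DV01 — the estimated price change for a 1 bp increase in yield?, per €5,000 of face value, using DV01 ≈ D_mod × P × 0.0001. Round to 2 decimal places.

Periodic yield y = 0.0245.
  t   CF        PV=CF/(1+0.0245)^t    t·PV
  1       375.00       366.0322       366.0322
  2       375.00       357.2789       714.5578
  3       375.00       348.7349     1,046.2046
  4       375.00       340.3952     1,361.5808
  5       375.00       332.2549     1,661.2747
  6     5,375.00     4,648.4342    27,890.6055
  Σ                  6,393.1303    33,040.2556
P = 6,393.1303; D_Mac = 5.16809 yrs; D_mod = 5.04450 yrs.
DV01 ≈ 5.04450 × 6,393.1303 × 0.0001 = 3.225013.

€3.23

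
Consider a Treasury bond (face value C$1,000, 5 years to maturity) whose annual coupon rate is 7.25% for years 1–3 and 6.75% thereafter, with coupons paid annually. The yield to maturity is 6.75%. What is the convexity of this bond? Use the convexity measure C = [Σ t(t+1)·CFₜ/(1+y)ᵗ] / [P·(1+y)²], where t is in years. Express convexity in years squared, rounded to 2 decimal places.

21.98

With y = 0.0675:
  t   CF        PV=CF/(1+0.0675)^t    t·PV        t(t+1)·PV
  1        72.50        67.9157        67.9157         135.8314
  2        72.50        63.6213       127.2425         381.7275
  3        72.50        59.5984       178.7951         715.1804
  4        67.50        51.9795       207.9181       1,039.5903
  5     1,067.50       770.0669     3,850.3346      23,102.0075
  Σ                  1,013.1817     4,432.2059      25,374.3371
P = 1,013.1817.
Convexity = Σ t(t+1)·PV / [P·(1+y)²] = 25,374.3371 / (1,013.1817 × 1.139556) = 21.97716.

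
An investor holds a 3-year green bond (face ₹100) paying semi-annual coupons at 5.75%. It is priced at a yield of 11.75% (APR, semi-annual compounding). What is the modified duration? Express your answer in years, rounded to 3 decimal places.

2.624 years

Periodic yield y = 0.05875. First find Macaulay duration:
  t   CF        PV=CF/(1+0.05875)^t    t·PV
  1        2.875         2.7155         2.7155
  2        2.875         2.5648         5.1296
  3        2.875         2.4225         7.2674
  4        2.875         2.2880         9.1522
  5        2.875         2.1611        10.8054
  6      102.875        73.0381       438.2284
  Σ                     85.1899       473.2984
P = 85.1899; Macaulay duration = 473.2984 / 85.1899 = 5.55580 half-year periods = 2.77790 years.
Modified duration = D_Mac / (1 + y) = 2.77790 / 1.05875 = 2.62376 years.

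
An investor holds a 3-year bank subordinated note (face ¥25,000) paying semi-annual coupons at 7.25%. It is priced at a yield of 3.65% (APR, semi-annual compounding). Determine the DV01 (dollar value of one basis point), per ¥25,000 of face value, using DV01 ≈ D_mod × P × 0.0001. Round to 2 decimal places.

¥7.47

Periodic yield y = 0.01825.
  t   CF        PV=CF/(1+0.01825)^t    t·PV
  1       906.25       890.0074       890.0074
  2       906.25       874.0558     1,748.1117
  3       906.25       858.3902     2,575.1707
  4       906.25       843.0054     3,372.0215
  5       906.25       827.8963     4,139.4813
  6    25,906.25    23,242.2431   139,453.4587
  Σ                 27,535.5982   152,178.2513
P = 27,535.5982; D_Mac = 5.52660 half-year periods = 2.76330 yrs; D_mod = 2.71377 yrs.
DV01 ≈ 2.71377 × 27,535.5982 × 0.0001 = 7.472539.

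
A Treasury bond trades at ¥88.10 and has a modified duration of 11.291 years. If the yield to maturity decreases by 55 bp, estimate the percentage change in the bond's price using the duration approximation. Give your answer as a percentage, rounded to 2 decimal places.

Duration approximation: ΔP/P ≈ -D_mod · Δy = -11.291 × (-0.0055) = +0.0621005.
As a percentage: +6.21005%.

+6.21%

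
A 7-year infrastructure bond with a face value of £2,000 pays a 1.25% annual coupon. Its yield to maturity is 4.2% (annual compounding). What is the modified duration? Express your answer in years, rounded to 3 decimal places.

Periodic yield y = 0.042. First find Macaulay duration:
  t   CF        PV=CF/(1+0.042)^t    t·PV
  1        25.00        23.9923        23.9923
  2        25.00        23.0253        46.0505
  3        25.00        22.0972        66.2915
  4        25.00        21.2065        84.8260
  5        25.00        20.3517       101.7587
  6        25.00        19.5314       117.1885
  7     2,025.00     1,518.2769    10,627.9386
  Σ                  1,648.4814    11,068.0461
P = 1,648.4814; Macaulay duration = 11,068.0461 / 1,648.4814 = 6.71409 years.
Modified duration = D_Mac / (1 + y) = 6.71409 / 1.042 = 6.44346 years.

6.443 years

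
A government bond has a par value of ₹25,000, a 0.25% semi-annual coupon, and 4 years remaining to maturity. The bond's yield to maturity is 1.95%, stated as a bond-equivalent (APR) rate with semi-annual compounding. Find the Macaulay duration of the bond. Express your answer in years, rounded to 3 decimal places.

3.982 years

Periodic yield y = 0.00975. Discount each cash flow and weight by its period:
  t   CF        PV=CF/(1+0.00975)^t    t·PV
  1        31.25        30.9483        30.9483
  2        31.25        30.6494        61.2988
  3        31.25        30.3535        91.0604
  4        31.25        30.0604       120.2415
  5        31.25        29.7701       148.8506
  6        31.25        29.4827       176.8960
  7        31.25        29.1980       204.3859
  8    25,031.25    23,161.7646   185,294.1166
  Σ                 23,372.2269   186,127.7983
Price P = Σ PV = 23,372.2269.
Macaulay duration = Σ(t·PV) / P = 186,127.7983 / 23,372.2269 = 7.96363 half-year periods.
In years: 7.96363 / 2 = 3.98182 years.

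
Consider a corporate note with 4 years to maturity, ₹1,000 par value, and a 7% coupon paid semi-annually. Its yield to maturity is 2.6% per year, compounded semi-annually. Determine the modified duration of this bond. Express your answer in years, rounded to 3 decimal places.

3.550 years

Periodic yield y = 0.013. First find Macaulay duration:
  t   CF        PV=CF/(1+0.013)^t    t·PV
  1        35.00        34.5508        34.5508
  2        35.00        34.1074        68.2149
  3        35.00        33.6697       101.0092
  4        35.00        33.2376       132.9506
  5        35.00        32.8111       164.0555
  6        35.00        32.3900       194.3402
  7        35.00        31.9744       223.8206
  8     1,035.00       933.3935     7,467.1483
  Σ                  1,166.1347     8,386.0900
P = 1,166.1347; Macaulay duration = 8,386.0900 / 1,166.1347 = 7.19136 half-year periods = 3.59568 years.
Modified duration = D_Mac / (1 + y) = 3.59568 / 1.013 = 3.54953 years.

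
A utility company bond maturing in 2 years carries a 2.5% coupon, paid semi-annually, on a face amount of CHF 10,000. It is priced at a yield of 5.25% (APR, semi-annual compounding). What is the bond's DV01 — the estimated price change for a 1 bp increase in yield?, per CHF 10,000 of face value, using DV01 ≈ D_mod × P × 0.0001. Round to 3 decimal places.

CHF 1.813

Periodic yield y = 0.02625.
  t   CF        PV=CF/(1+0.02625)^t    t·PV
  1       125.00       121.8027       121.8027
  2       125.00       118.6871       237.3743
  3       125.00       115.6513       346.9539
  4    10,125.00     9,128.1412    36,512.5650
  Σ                  9,484.2824    37,218.6958
P = 9,484.2824; D_Mac = 3.92425 half-year periods = 1.96213 yrs; D_mod = 1.91194 yrs.
DV01 ≈ 1.91194 × 9,484.2824 × 0.0001 = 1.813335.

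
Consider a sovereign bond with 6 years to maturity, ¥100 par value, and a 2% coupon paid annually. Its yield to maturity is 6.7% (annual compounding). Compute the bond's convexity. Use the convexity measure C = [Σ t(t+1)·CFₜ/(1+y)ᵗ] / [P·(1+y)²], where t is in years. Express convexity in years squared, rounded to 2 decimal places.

With y = 0.067:
  t   CF        PV=CF/(1+0.067)^t    t·PV        t(t+1)·PV
  1         2.00         1.8744         1.8744           3.7488
  2         2.00         1.7567         3.5134          10.5403
  3         2.00         1.6464         4.9392          19.7569
  4         2.00         1.5430         6.1721          30.8605
  5         2.00         1.4461         7.2307          43.3840
  6       102.00        69.1216       414.7295       2,903.1063
  Σ                     77.3883       438.4593       3,011.3967
P = 77.3883.
Convexity = Σ t(t+1)·PV / [P·(1+y)²] = 3,011.3967 / (77.3883 × 1.138489) = 34.17937.

34.18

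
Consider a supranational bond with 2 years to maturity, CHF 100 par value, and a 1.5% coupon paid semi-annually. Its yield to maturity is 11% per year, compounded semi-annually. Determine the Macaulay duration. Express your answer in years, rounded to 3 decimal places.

1.975 years

Periodic yield y = 0.055. Discount each cash flow and weight by its period:
  t   CF        PV=CF/(1+0.055)^t    t·PV
  1         0.75         0.7109         0.7109
  2         0.75         0.6738         1.3477
  3         0.75         0.6387         1.9161
  4       100.75        81.3271       325.3083
  Σ                     83.3505       329.2831
Price P = Σ PV = 83.3505.
Macaulay duration = Σ(t·PV) / P = 329.2831 / 83.3505 = 3.95058 half-year periods.
In years: 3.95058 / 2 = 1.97529 years.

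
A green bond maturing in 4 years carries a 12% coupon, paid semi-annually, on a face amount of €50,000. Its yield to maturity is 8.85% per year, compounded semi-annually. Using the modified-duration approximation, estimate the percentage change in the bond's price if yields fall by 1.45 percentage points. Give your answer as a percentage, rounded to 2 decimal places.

Periodic yield y = 0.04425. Modified duration first:
  t   CF        PV=CF/(1+0.04425)^t    t·PV
  1     3,000.00     2,872.8753     2,872.8753
  2     3,000.00     2,751.1374     5,502.2749
  3     3,000.00     2,634.5582     7,903.6747
  4     3,000.00     2,522.9191    10,091.6763
  5     3,000.00     2,416.0106    12,080.0530
  6     3,000.00     2,313.6324    13,881.7942
  7     3,000.00     2,215.5924    15,509.1468
  8    53,000.00    37,483.4881   299,867.9047
  Σ                 55,210.2135   367,709.3998
P = 55,210.2135; D_Mac = 6.66017 half-year periods = 3.33008 yrs; D_mod = 3.33008/(1+0.04425) = 3.18897 yrs.
ΔP/P ≈ -D_mod · Δy = -3.18897 × (-0.0145) = +0.046240 = +4.6240%.

+4.62%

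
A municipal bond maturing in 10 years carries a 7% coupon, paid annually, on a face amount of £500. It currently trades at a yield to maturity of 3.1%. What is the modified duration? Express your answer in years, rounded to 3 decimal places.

Periodic yield y = 0.031. First find Macaulay duration:
  t   CF        PV=CF/(1+0.031)^t    t·PV
  1        35.00        33.9476        33.9476
  2        35.00        32.9269        65.8538
  3        35.00        31.9368        95.8105
  4        35.00        30.9766       123.9063
  5        35.00        30.0452       150.2259
  6        35.00        29.1418       174.8507
  7        35.00        28.2655       197.8588
  8        35.00        27.4157       219.3253
  9        35.00        26.5913       239.3220
  10      535.00       394.2458     3,942.4585
  Σ                    665.4933     5,243.5594
P = 665.4933; Macaulay duration = 5,243.5594 / 665.4933 = 7.87921 years.
Modified duration = D_Mac / (1 + y) = 7.87921 / 1.031 = 7.64230 years.

7.642 years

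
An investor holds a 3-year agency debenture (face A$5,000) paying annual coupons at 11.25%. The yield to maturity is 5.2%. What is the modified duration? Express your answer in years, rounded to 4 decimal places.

Periodic yield y = 0.052. First find Macaulay duration:
  t   CF        PV=CF/(1+0.052)^t    t·PV
  1       562.50       534.6958       534.6958
  2       562.50       508.2660     1,016.5320
  3     5,562.50     4,777.7432    14,333.2296
  Σ                  5,820.7050    15,884.4574
P = 5,820.7050; Macaulay duration = 15,884.4574 / 5,820.7050 = 2.72896 years.
Modified duration = D_Mac / (1 + y) = 2.72896 / 1.052 = 2.59407 years.

2.5941 years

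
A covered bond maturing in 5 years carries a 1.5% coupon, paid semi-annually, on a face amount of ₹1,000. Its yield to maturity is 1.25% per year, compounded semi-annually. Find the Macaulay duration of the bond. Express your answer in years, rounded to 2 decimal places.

4.84 years

Periodic yield y = 0.00625. Discount each cash flow and weight by its period:
  t   CF        PV=CF/(1+0.00625)^t    t·PV
  1         7.50         7.4534         7.4534
  2         7.50         7.4071        14.8142
  3         7.50         7.3611        22.0833
  4         7.50         7.3154        29.2616
  5         7.50         7.2700        36.3498
  6         7.50         7.2248        43.3488
  7         7.50         7.1799        50.2595
  8         7.50         7.1353        57.0826
  9         7.50         7.0910        63.8191
  10    1,007.50       946.6428     9,466.4277
  Σ                  1,012.0808     9,790.9001
Price P = Σ PV = 1,012.0808.
Macaulay duration = Σ(t·PV) / P = 9,790.9001 / 1,012.0808 = 9.67403 half-year periods.
In years: 9.67403 / 2 = 4.83701 years.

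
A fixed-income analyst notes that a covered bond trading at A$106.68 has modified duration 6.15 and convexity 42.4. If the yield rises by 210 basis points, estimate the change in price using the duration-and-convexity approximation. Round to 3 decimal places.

-A$12.780

Duration effect: -D_mod·Δy = -6.15 × (+0.021) = -0.129150
Convexity effect: ½·C·(Δy)² = 0.5 × 42.4 × (0.021)² = +0.0093492
ΔP/P ≈ -0.129150 + 0.0093492 = -0.1198008
ΔP ≈ 106.68 × (-0.1198008) = -12.780349344.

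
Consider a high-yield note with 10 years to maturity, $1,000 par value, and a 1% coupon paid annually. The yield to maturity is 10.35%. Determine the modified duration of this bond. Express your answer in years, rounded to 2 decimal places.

Periodic yield y = 0.1035. First find Macaulay duration:
  t   CF        PV=CF/(1+0.1035)^t    t·PV
  1        10.00         9.0621         9.0621
  2        10.00         8.2121        16.4242
  3        10.00         7.4419        22.3257
  4        10.00         6.7439        26.9756
  5        10.00         6.1114        30.5568
  6        10.00         5.5382        33.2290
  7        10.00         5.0187        35.1311
  8        10.00         4.5480        36.3841
  9        10.00         4.1214        37.0930
  10    1,010.00       377.2229     3,772.2286
  Σ                    434.0205     4,019.4101
P = 434.0205; Macaulay duration = 4,019.4101 / 434.0205 = 9.26088 years.
Modified duration = D_Mac / (1 + y) = 9.26088 / 1.1035 = 8.39227 years.

8.39 years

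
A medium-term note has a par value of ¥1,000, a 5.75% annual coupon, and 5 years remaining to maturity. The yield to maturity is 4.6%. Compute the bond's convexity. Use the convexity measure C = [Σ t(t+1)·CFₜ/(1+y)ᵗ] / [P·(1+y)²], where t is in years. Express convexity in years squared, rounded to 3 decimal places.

23.778

With y = 0.046:
  t   CF        PV=CF/(1+0.046)^t    t·PV        t(t+1)·PV
  1        57.50        54.9713        54.9713         109.9426
  2        57.50        52.5538       105.1077         315.3231
  3        57.50        50.2427       150.7280         602.9122
  4        57.50        48.0332       192.1326         960.6631
  5     1,057.50       844.5434     4,222.7168      25,336.3009
  Σ                  1,050.3444     4,725.6565      27,325.1418
P = 1,050.3444.
Convexity = Σ t(t+1)·PV / [P·(1+y)²] = 27,325.1418 / (1,050.3444 × 1.094116) = 23.77756.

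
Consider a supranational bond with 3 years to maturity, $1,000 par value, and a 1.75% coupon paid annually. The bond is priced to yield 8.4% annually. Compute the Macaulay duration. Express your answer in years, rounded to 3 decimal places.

2.943 years

Periodic yield y = 0.084. Discount each cash flow and weight by its year:
  t   CF        PV=CF/(1+0.084)^t    t·PV
  1        17.50        16.1439        16.1439
  2        17.50        14.8929        29.7858
  3     1,017.50       798.8157     2,396.4470
  Σ                    829.8525     2,442.3767
Price P = Σ PV = 829.8525.
Macaulay duration = Σ(t·PV) / P = 2,442.3767 / 829.8525 = 2.94315 years.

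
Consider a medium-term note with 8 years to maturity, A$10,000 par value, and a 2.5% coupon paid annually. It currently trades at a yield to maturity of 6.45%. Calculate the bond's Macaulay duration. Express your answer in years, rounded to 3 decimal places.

Periodic yield y = 0.0645. Discount each cash flow and weight by its year:
  t   CF        PV=CF/(1+0.0645)^t    t·PV
  1       250.00       234.8520       234.8520
  2       250.00       220.6219       441.2439
  3       250.00       207.2540       621.7621
  4       250.00       194.6961       778.7846
  5       250.00       182.8991       914.4957
  6       250.00       171.8170     1,030.9017
  7       250.00       161.4063     1,129.8438
  8    10,250.00     6,216.6804    49,733.4430
  Σ                  7,590.2269    54,885.3268
Price P = Σ PV = 7,590.2269.
Macaulay duration = Σ(t·PV) / P = 54,885.3268 / 7,590.2269 = 7.23105 years.

7.231 years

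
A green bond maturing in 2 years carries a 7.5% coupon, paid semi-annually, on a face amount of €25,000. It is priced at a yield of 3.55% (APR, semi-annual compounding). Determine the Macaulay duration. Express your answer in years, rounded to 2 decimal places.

Periodic yield y = 0.01775. Discount each cash flow and weight by its period:
  t   CF        PV=CF/(1+0.01775)^t    t·PV
  1       937.50       921.1496       921.1496
  2       937.50       905.0843     1,810.1687
  3       937.50       889.2993     2,667.8979
  4    25,937.50    24,174.8434    96,699.3737
  Σ                 26,890.3766   102,098.5898
Price P = Σ PV = 26,890.3766.
Macaulay duration = Σ(t·PV) / P = 102,098.5898 / 26,890.3766 = 3.79684 half-year periods.
In years: 3.79684 / 2 = 1.89842 years.

1.90 years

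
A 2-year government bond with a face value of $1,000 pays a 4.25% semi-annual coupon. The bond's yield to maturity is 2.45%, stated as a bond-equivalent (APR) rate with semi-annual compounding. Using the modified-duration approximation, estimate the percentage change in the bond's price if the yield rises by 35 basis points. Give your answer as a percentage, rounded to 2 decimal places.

-0.67%

Periodic yield y = 0.01225. Modified duration first:
  t   CF        PV=CF/(1+0.01225)^t    t·PV
  1        21.25        20.9928        20.9928
  2        21.25        20.7388        41.4776
  3        21.25        20.4878        61.4634
  4     1,021.25       972.7045     3,890.8180
  Σ                  1,034.9239     4,014.7519
P = 1,034.9239; D_Mac = 3.87927 half-year periods = 1.93964 yrs; D_mod = 1.93964/(1+0.01225) = 1.91616 yrs.
ΔP/P ≈ -D_mod · Δy = -1.91616 × (+0.0035) = -0.006707 = -0.6707%.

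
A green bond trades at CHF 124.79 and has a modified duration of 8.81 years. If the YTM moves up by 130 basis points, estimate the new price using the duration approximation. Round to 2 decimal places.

CHF 110.50

Duration approximation: ΔP/P ≈ -D_mod · Δy = -8.81 × (+0.013) = -0.114530.
New price ≈ 124.79 × (1 - 0.114530) = 110.4978013.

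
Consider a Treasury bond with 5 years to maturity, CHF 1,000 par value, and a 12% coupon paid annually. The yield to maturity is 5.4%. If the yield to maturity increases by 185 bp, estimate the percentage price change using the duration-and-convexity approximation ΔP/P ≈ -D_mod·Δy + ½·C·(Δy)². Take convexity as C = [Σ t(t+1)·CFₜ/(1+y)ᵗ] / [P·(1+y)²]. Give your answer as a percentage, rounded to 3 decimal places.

With y = 0.054:
  t   CF        PV=CF/(1+0.054)^t    t·PV        t(t+1)·PV
  1       120.00       113.8520       113.8520         227.7040
  2       120.00       108.0190       216.0379         648.1138
  3       120.00       102.4848       307.4544       1,229.8175
  4       120.00        97.2341       388.9366       1,944.6829
  5     1,120.00       861.0234     4,305.1171      25,830.7028
  Σ                  1,282.6133     5,331.3980      29,881.0210
P = 1,282.6133; D_Mac = 4.15667 yrs; D_mod = 3.94371 yrs; C = 20.97097.
Duration effect: -3.94371 × (+0.0185) = -0.072959
Convexity effect: 0.5 × 20.97097 × (0.0185)² = +0.0035887
ΔP/P ≈ -0.072959 + 0.0035887 = -0.069370 = -6.9370%.

-6.937%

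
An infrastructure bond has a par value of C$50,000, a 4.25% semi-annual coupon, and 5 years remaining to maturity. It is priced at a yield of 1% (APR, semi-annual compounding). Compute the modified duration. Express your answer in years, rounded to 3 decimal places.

4.572 years

Periodic yield y = 0.005. First find Macaulay duration:
  t   CF        PV=CF/(1+0.005)^t    t·PV
  1     1,062.50     1,057.2139     1,057.2139
  2     1,062.50     1,051.9542     2,103.9083
  3     1,062.50     1,046.7206     3,140.1617
  4     1,062.50     1,041.5130     4,166.0520
  5     1,062.50     1,036.3313     5,181.6567
  6     1,062.50     1,031.1755     6,187.0527
  7     1,062.50     1,026.0452     7,182.3166
  8     1,062.50     1,020.9405     8,167.5242
  9     1,062.50     1,015.8612     9,142.7510
  10   51,062.50    48,578.2042   485,782.0422
  Σ                 57,905.9596   532,110.6794
P = 57,905.9596; Macaulay duration = 532,110.6794 / 57,905.9596 = 9.18922 half-year periods = 4.59461 years.
Modified duration = D_Mac / (1 + y) = 4.59461 / 1.005 = 4.57175 years.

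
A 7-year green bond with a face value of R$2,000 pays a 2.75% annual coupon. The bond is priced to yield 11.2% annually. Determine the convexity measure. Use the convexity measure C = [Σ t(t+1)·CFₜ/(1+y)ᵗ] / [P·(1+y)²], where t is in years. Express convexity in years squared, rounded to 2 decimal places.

39.13

With y = 0.112:
  t   CF        PV=CF/(1+0.112)^t    t·PV        t(t+1)·PV
  1        55.00        49.4604        49.4604          98.9209
  2        55.00        44.4788        88.9576         266.8728
  3        55.00        39.9989       119.9968         479.9871
  4        55.00        35.9703       143.8810         719.4051
  5        55.00        32.3474       161.7368         970.4206
  6        55.00        29.0893       174.5361       1,221.7526
  7     2,055.00       977.4135     6,841.8942      54,735.1538
  Σ                  1,208.7586     7,580.4629      58,492.5129
P = 1,208.7586.
Convexity = Σ t(t+1)·PV / [P·(1+y)²] = 58,492.5129 / (1,208.7586 × 1.236544) = 39.13372.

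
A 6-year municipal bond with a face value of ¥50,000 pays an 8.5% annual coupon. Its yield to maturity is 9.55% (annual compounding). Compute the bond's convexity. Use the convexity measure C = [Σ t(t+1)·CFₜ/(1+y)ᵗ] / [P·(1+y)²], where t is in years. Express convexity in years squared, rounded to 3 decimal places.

With y = 0.0955:
  t   CF        PV=CF/(1+0.0955)^t    t·PV        t(t+1)·PV
  1     4,250.00     3,879.5071     3,879.5071       7,759.0141
  2     4,250.00     3,541.3118     7,082.6236      21,247.8708
  3     4,250.00     3,232.5986     9,697.7959      38,791.1835
  4     4,250.00     2,950.7975    11,803.1899      59,015.9494
  5     4,250.00     2,693.5623    13,467.8114      80,806.8682
  6    54,250.00    31,385.2398   188,311.4388   1,318,180.0713
  Σ                 47,683.0170   234,242.3666   1,525,800.9574
P = 47,683.0170.
Convexity = Σ t(t+1)·PV / [P·(1+y)²] = 1,525,800.9574 / (47,683.0170 × 1.200120) = 26.66302.

26.663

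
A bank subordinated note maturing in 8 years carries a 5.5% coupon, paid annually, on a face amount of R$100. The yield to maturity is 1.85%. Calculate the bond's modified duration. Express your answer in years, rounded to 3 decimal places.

6.726 years

Periodic yield y = 0.0185. First find Macaulay duration:
  t   CF        PV=CF/(1+0.0185)^t    t·PV
  1         5.50         5.4001         5.4001
  2         5.50         5.3020        10.6040
  3         5.50         5.2057        15.6171
  4         5.50         5.1111        20.4446
  5         5.50         5.0183        25.0916
  6         5.50         4.9272        29.5629
  7         5.50         4.8377        33.8636
  8       105.50        91.1096       728.8769
  Σ                    126.9117       869.4609
P = 126.9117; Macaulay duration = 869.4609 / 126.9117 = 6.85091 years.
Modified duration = D_Mac / (1 + y) = 6.85091 / 1.0185 = 6.72647 years.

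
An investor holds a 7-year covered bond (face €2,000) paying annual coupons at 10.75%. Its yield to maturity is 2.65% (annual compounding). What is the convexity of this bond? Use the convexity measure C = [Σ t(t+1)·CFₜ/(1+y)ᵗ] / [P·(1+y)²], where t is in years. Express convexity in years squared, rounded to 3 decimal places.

With y = 0.0265:
  t   CF        PV=CF/(1+0.0265)^t    t·PV        t(t+1)·PV
  1       215.00       209.4496       209.4496         418.8992
  2       215.00       204.0425       408.0849       1,224.2548
  3       215.00       198.7749       596.3248       2,385.2991
  4       215.00       193.6434       774.5735       3,872.8675
  5       215.00       188.6443       943.2215       5,659.3291
  6       215.00       183.7743     1,102.6457       7,718.5199
  7     2,215.00     1,844.4252    12,910.9766     103,287.8129
  Σ                  3,022.7542    16,945.2766     124,566.9825
P = 3,022.7542.
Convexity = Σ t(t+1)·PV / [P·(1+y)²] = 124,566.9825 / (3,022.7542 × 1.053702) = 39.10950.

39.109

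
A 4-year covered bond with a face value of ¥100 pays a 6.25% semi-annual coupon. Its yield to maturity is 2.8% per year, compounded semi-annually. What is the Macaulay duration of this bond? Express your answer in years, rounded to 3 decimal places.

3.628 years

Periodic yield y = 0.014. Discount each cash flow and weight by its period:
  t   CF        PV=CF/(1+0.014)^t    t·PV
  1        3.125         3.0819         3.0819
  2        3.125         3.0393         6.0786
  3        3.125         2.9973         8.9920
  4        3.125         2.9560        11.8238
  5        3.125         2.9151        14.5757
  6        3.125         2.8749        17.2494
  7        3.125         2.8352        19.8464
  8      103.125        92.2700       738.1597
  Σ                    112.9697       819.8075
Price P = Σ PV = 112.9697.
Macaulay duration = Σ(t·PV) / P = 819.8075 / 112.9697 = 7.25688 half-year periods.
In years: 7.25688 / 2 = 3.62844 years.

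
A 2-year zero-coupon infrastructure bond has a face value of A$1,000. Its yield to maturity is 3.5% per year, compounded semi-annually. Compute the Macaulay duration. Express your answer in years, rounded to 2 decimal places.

A zero-coupon bond has a single cash flow at maturity, so its Macaulay duration equals its maturity: 2 years.
(Equivalently: 4 semi-annual periods ÷ 2 = 2 years.)

2.00 years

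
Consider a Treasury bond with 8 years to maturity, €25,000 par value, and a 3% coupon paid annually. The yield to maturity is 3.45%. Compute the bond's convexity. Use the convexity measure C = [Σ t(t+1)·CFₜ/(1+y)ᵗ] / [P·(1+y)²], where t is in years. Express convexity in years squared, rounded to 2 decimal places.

58.56

With y = 0.0345:
  t   CF        PV=CF/(1+0.0345)^t    t·PV        t(t+1)·PV
  1       750.00       724.9879       724.9879       1,449.9758
  2       750.00       700.8100     1,401.6199       4,204.8598
  3       750.00       677.4383     2,032.3150       8,129.2602
  4       750.00       654.8462     2,619.3846      13,096.9231
  5       750.00       633.0074     3,165.0370      18,990.2221
  6       750.00       611.8970     3,671.3817      25,699.6722
  7       750.00       591.4905     4,140.4337      33,123.4699
  8    25,750.00    19,630.5864   157,044.6914   1,413,402.2222
  Σ                 24,225.0637   174,799.8514   1,518,096.6053
P = 24,225.0637.
Convexity = Σ t(t+1)·PV / [P·(1+y)²] = 1,518,096.6053 / (24,225.0637 × 1.070190) = 58.55628.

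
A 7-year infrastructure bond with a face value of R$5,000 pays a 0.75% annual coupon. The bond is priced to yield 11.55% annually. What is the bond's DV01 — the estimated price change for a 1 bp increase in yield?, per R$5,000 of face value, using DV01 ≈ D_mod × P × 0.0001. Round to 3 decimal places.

Periodic yield y = 0.1155.
  t   CF        PV=CF/(1+0.1155)^t    t·PV
  1        37.50        33.6172        33.6172
  2        37.50        30.1365        60.2729
  3        37.50        27.0161        81.0483
  4        37.50        24.2188        96.8753
  5        37.50        21.7112       108.5559
  6        37.50        19.4632       116.7791
  7     5,037.50     2,343.8404    16,406.8828
  Σ                  2,500.0033    16,904.0315
P = 2,500.0033; D_Mac = 6.76160 yrs; D_mod = 6.06150 yrs.
DV01 ≈ 6.06150 × 2,500.0033 × 0.0001 = 1.515377.

R$1.515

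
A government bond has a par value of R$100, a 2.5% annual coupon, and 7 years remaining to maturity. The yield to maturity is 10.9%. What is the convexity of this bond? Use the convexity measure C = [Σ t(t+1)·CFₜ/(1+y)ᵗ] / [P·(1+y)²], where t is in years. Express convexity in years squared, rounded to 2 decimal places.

39.85

With y = 0.109:
  t   CF        PV=CF/(1+0.109)^t    t·PV        t(t+1)·PV
  1         2.50         2.2543         2.2543           4.5086
  2         2.50         2.0327         4.0654          12.1963
  3         2.50         1.8329         5.4988          21.9951
  4         2.50         1.6528         6.6111          33.0555
  5         2.50         1.4903         7.4516          44.7099
  6         2.50         1.3438         8.0631          56.4417
  7       102.50        49.6825       347.7772       2,782.2174
  Σ                     60.2893       381.7215       2,955.1245
P = 60.2893.
Convexity = Σ t(t+1)·PV / [P·(1+y)²] = 2,955.1245 / (60.2893 × 1.229881) = 39.85402.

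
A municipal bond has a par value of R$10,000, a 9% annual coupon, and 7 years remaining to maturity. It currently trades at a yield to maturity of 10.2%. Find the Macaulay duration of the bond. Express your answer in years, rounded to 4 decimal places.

5.4355 years

Periodic yield y = 0.102. Discount each cash flow and weight by its year:
  t   CF        PV=CF/(1+0.102)^t    t·PV
  1       900.00       816.6969       816.6969
  2       900.00       741.1043     1,482.2086
  3       900.00       672.5084     2,017.5253
  4       900.00       610.2617     2,441.0469
  5       900.00       553.7765     2,768.8826
  6       900.00       502.5195     3,015.1172
  7    10,900.00     5,522.7494    38,659.2457
  Σ                  9,419.6168    51,200.7231
Price P = Σ PV = 9,419.6168.
Macaulay duration = Σ(t·PV) / P = 51,200.7231 / 9,419.6168 = 5.43554 years.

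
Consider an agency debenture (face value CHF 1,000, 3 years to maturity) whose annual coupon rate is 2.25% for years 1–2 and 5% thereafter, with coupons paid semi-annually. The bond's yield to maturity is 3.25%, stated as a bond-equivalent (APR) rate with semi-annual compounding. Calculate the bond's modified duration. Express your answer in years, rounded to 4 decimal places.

Periodic yield y = 0.01625. First find Macaulay duration:
  t   CF        PV=CF/(1+0.01625)^t    t·PV
  1        11.25        11.0701        11.0701
  2        11.25        10.8931        21.7862
  3        11.25        10.7189        32.1567
  4        11.25        10.5475        42.1901
  5        25.00        23.0641       115.3207
  6     1,025.00       930.5089     5,583.0532
  Σ                    996.8026     5,805.5770
P = 996.8026; Macaulay duration = 5,805.5770 / 996.8026 = 5.82420 half-year periods = 2.91210 years.
Modified duration = D_Mac / (1 + y) = 2.91210 / 1.01625 = 2.86553 years.

2.8655 years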